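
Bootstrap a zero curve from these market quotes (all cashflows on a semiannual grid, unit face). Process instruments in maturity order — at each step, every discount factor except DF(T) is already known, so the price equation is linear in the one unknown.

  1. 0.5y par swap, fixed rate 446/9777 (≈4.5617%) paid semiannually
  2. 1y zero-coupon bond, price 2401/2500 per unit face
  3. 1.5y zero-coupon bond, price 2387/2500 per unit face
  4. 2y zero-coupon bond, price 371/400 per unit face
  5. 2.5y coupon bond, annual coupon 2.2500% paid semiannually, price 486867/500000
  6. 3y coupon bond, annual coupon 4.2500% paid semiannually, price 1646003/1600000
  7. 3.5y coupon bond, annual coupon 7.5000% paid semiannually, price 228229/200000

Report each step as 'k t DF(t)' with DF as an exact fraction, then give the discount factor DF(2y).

step 1 [0.5y] swap r/2=223/9777: DF=(1 − 223/9777·(0))/(1+223/9777) = 9777/10000 ≈ 0.977700
step 2 [1y] zero: DF = P = 2401/2500 ≈ 0.960400
step 3 [1.5y] zero: DF = P = 2387/2500 ≈ 0.954800
step 4 [2y] zero: DF = P = 371/400 ≈ 0.927500
step 5 [2.5y] bond c/2=9/800: DF=(486867/500000 − 9/800·(0.977700+0.960400+0.954800+0.927500))/(1+9/800) = 2301/2500 ≈ 0.920400
step 6 [3y] bond c/2=17/800: DF=(1646003/1600000 − 17/800·(0.977700+0.960400+0.954800+0.927500+0.920400))/(1+17/800) = 9087/10000 ≈ 0.908700
step 7 [3.5y] bond c/2=3/80: DF=(228229/200000 − 3/80·(0.977700+0.960400+0.954800+0.927500+0.920400+0.908700))/(1+3/80) = 8957/10000 ≈ 0.895700

1 1/2 9777/10000
2 1 2401/2500
3 3/2 2387/2500
4 2 371/400
5 5/2 2301/2500
6 3 9087/10000
7 7/2 8957/10000
DF(2y) = 371/400 ≈ 0.927500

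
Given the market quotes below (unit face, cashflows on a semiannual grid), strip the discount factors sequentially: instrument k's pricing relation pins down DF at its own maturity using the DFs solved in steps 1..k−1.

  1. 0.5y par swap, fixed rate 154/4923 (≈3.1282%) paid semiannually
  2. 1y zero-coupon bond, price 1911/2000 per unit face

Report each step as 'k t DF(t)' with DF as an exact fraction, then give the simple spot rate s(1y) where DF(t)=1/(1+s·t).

1 1/2 4923/5000
2 1 1911/2000
s(1y) = (1/(1911/2000) − 1)/(1) = 89/1911 ≈ 4.6572%

step 1 [0.5y] swap r/2=77/4923: DF=(1 − 77/4923·(0))/(1+77/4923) = 4923/5000 ≈ 0.984600
step 2 [1y] zero: DF = P = 1911/2000 ≈ 0.955500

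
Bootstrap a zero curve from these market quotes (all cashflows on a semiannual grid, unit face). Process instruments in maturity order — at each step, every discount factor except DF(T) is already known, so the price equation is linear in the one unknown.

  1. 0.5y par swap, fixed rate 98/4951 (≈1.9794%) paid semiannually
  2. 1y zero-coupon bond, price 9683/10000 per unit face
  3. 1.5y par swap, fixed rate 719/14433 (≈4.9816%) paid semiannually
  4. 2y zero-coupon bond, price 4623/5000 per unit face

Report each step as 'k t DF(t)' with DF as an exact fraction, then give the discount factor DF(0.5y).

1 1/2 4951/5000
2 1 9683/10000
3 3/2 9281/10000
4 2 4623/5000
DF(0.5y) = 4951/5000 ≈ 0.990200

step 1 [0.5y] swap r/2=49/4951: DF=(1 − 49/4951·(0))/(1+49/4951) = 4951/5000 ≈ 0.990200
step 2 [1y] zero: DF = P = 9683/10000 ≈ 0.968300
step 3 [1.5y] swap r/2=719/28866: DF=(1 − 719/28866·(0.990200+0.968300))/(1+719/28866) = 9281/10000 ≈ 0.928100
step 4 [2y] zero: DF = P = 4623/5000 ≈ 0.924600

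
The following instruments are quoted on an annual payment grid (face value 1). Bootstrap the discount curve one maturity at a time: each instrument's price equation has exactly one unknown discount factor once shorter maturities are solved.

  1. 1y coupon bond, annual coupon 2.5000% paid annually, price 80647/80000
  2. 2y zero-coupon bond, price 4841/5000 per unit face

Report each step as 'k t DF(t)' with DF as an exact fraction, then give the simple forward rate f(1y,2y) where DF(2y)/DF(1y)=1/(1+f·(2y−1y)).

step 1 [1y] bond c/1=1/40: DF=(80647/80000 − 1/40·(0))/(1+1/40) = 1967/2000 ≈ 0.983500
step 2 [2y] zero: DF = P = 4841/5000 ≈ 0.968200

1 1 1967/2000
2 2 4841/5000
f(1y,2y) = ((1967/2000)/(4841/5000) − 1)/(1) = 153/9682 ≈ 1.5803%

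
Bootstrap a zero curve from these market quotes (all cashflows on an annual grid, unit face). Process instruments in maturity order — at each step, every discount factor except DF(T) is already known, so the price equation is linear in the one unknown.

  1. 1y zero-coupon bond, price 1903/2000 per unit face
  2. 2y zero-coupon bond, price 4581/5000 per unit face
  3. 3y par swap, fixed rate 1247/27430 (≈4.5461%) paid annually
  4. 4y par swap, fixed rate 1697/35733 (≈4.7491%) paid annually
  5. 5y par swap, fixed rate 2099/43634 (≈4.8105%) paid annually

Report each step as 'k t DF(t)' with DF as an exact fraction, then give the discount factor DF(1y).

step 1 [1y] zero: DF = P = 1903/2000 ≈ 0.951500
step 2 [2y] zero: DF = P = 4581/5000 ≈ 0.916200
step 3 [3y] swap r/1=1247/27430: DF=(1 − 1247/27430·(0.951500+0.916200))/(1+1247/27430) = 8753/10000 ≈ 0.875300
step 4 [4y] swap r/1=1697/35733: DF=(1 − 1697/35733·(0.951500+0.916200+0.875300))/(1+1697/35733) = 8303/10000 ≈ 0.830300
step 5 [5y] swap r/1=2099/43634: DF=(1 − 2099/43634·(0.951500+0.916200+0.875300+0.830300))/(1+2099/43634) = 7901/10000 ≈ 0.790100

1 1 1903/2000
2 2 4581/5000
3 3 8753/10000
4 4 8303/10000
5 5 7901/10000
DF(1y) = 1903/2000 ≈ 0.951500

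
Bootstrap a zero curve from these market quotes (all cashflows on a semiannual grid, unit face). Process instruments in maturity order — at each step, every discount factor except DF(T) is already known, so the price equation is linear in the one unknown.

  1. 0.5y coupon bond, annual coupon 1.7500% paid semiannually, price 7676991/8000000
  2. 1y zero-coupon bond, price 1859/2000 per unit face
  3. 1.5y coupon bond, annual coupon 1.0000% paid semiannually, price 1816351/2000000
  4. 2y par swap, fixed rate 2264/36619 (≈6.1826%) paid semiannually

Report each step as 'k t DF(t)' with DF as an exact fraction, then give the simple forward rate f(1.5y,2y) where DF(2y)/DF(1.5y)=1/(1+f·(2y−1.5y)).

step 1 [0.5y] bond c/2=7/800: DF=(7676991/8000000 − 7/800·(0))/(1+7/800) = 9513/10000 ≈ 0.951300
step 2 [1y] zero: DF = P = 1859/2000 ≈ 0.929500
step 3 [1.5y] bond c/2=1/200: DF=(1816351/2000000 − 1/200·(0.951300+0.929500))/(1+1/200) = 8943/10000 ≈ 0.894300
step 4 [2y] swap r/2=1132/36619: DF=(1 − 1132/36619·(0.951300+0.929500+0.894300))/(1+1132/36619) = 2217/2500 ≈ 0.886800

1 1/2 9513/10000
2 1 1859/2000
3 3/2 8943/10000
4 2 2217/2500
f(1.5y,2y) = ((8943/10000)/(2217/2500) − 1)/(1/2) = 25/1478 ≈ 1.6915%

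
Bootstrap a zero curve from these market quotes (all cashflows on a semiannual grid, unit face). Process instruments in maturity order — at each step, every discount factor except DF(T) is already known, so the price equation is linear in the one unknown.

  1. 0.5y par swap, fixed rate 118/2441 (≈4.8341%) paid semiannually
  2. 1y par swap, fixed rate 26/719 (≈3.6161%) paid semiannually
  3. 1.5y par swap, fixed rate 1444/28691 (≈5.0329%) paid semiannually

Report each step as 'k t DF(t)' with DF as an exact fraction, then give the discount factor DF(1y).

step 1 [0.5y] swap r/2=59/2441: DF=(1 − 59/2441·(0))/(1+59/2441) = 2441/2500 ≈ 0.976400
step 2 [1y] swap r/2=13/719: DF=(1 − 13/719·(0.976400))/(1+13/719) = 9649/10000 ≈ 0.964900
step 3 [1.5y] swap r/2=722/28691: DF=(1 − 722/28691·(0.976400+0.964900))/(1+722/28691) = 4639/5000 ≈ 0.927800

1 1/2 2441/2500
2 1 9649/10000
3 3/2 4639/5000
DF(1y) = 9649/10000 ≈ 0.964900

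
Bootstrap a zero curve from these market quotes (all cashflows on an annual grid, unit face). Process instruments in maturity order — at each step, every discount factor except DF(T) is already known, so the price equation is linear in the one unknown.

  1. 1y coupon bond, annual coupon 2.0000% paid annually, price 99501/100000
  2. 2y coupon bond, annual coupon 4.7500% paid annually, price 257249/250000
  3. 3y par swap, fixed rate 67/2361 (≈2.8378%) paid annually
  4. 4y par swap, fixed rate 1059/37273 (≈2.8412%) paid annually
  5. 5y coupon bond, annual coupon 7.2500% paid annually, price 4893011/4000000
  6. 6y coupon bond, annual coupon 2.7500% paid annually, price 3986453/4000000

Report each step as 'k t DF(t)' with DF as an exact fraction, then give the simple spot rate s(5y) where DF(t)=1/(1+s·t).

step 1 [1y] bond c/1=1/50: DF=(99501/100000 − 1/50·(0))/(1+1/50) = 1951/2000 ≈ 0.975500
step 2 [2y] bond c/1=19/400: DF=(257249/250000 − 19/400·(0.975500))/(1+19/400) = 9381/10000 ≈ 0.938100
step 3 [3y] swap r/1=67/2361: DF=(1 − 67/2361·(0.975500+0.938100))/(1+67/2361) = 2299/2500 ≈ 0.919600
step 4 [4y] swap r/1=1059/37273: DF=(1 − 1059/37273·(0.975500+0.938100+0.919600))/(1+1059/37273) = 8941/10000 ≈ 0.894100
step 5 [5y] bond c/1=29/400: DF=(4893011/4000000 − 29/400·(0.975500+0.938100+0.919600+0.894100))/(1+29/400) = 4443/5000 ≈ 0.888600
step 6 [6y] bond c/1=11/400: DF=(3986453/4000000 − 11/400·(0.975500+0.938100+0.919600+0.894100+0.888600))/(1+11/400) = 529/625 ≈ 0.846400

1 1 1951/2000
2 2 9381/10000
3 3 2299/2500
4 4 8941/10000
5 5 4443/5000
6 6 529/625
s(5y) = (1/(4443/5000) − 1)/(5) = 557/22215 ≈ 2.5073%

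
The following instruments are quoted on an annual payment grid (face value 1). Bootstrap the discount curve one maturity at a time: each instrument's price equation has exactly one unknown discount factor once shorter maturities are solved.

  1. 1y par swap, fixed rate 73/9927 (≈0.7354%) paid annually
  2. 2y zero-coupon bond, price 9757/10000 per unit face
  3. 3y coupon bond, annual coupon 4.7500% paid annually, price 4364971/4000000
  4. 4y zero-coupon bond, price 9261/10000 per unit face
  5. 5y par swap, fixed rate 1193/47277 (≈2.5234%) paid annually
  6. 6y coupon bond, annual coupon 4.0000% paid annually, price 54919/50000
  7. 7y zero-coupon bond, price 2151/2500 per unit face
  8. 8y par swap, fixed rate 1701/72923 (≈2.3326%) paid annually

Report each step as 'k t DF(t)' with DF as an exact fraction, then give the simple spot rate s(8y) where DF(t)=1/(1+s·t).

step 1 [1y] swap r/1=73/9927: DF=(1 − 73/9927·(0))/(1+73/9927) = 9927/10000 ≈ 0.992700
step 2 [2y] zero: DF = P = 9757/10000 ≈ 0.975700
step 3 [3y] bond c/1=19/400: DF=(4364971/4000000 − 19/400·(0.992700+0.975700))/(1+19/400) = 381/400 ≈ 0.952500
step 4 [4y] zero: DF = P = 9261/10000 ≈ 0.926100
step 5 [5y] swap r/1=1193/47277: DF=(1 − 1193/47277·(0.992700+0.975700+0.952500+0.926100))/(1+1193/47277) = 8807/10000 ≈ 0.880700
step 6 [6y] bond c/1=1/25: DF=(54919/50000 − 1/25·(0.992700+0.975700+0.952500+0.926100+0.880700))/(1+1/25) = 8743/10000 ≈ 0.874300
step 7 [7y] zero: DF = P = 2151/2500 ≈ 0.860400
step 8 [8y] swap r/1=1701/72923: DF=(1 − 1701/72923·(0.992700+0.975700+0.952500+0.926100+0.880700+0.874300+0.860400))/(1+1701/72923) = 8299/10000 ≈ 0.829900

1 1 9927/10000
2 2 9757/10000
3 3 381/400
4 4 9261/10000
5 5 8807/10000
6 6 8743/10000
7 7 2151/2500
8 8 8299/10000
s(8y) = (1/(8299/10000) − 1)/(8) = 1701/66392 ≈ 2.5621%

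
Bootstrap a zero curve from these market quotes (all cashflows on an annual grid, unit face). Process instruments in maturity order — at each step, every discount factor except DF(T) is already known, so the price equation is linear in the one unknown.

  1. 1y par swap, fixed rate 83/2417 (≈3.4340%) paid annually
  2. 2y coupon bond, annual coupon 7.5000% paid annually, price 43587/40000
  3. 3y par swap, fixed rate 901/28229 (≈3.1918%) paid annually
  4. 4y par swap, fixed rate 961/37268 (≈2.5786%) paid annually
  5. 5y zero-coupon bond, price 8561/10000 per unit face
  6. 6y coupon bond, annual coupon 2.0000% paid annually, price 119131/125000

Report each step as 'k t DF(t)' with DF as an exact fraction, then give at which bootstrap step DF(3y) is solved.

step 1 [1y] swap r/1=83/2417: DF=(1 − 83/2417·(0))/(1+83/2417) = 2417/2500 ≈ 0.966800
step 2 [2y] bond c/1=3/40: DF=(43587/40000 − 3/40·(0.966800))/(1+3/40) = 4731/5000 ≈ 0.946200
step 3 [3y] swap r/1=901/28229: DF=(1 − 901/28229·(0.966800+0.946200))/(1+901/28229) = 9099/10000 ≈ 0.909900
step 4 [4y] swap r/1=961/37268: DF=(1 − 961/37268·(0.966800+0.946200+0.909900))/(1+961/37268) = 9039/10000 ≈ 0.903900
step 5 [5y] zero: DF = P = 8561/10000 ≈ 0.856100
step 6 [6y] bond c/1=1/50: DF=(119131/125000 − 1/50·(0.966800+0.946200+0.909900+0.903900+0.856100))/(1+1/50) = 1689/2000 ≈ 0.844500

1 1 2417/2500
2 2 4731/5000
3 3 9099/10000
4 4 9039/10000
5 5 8561/10000
6 6 1689/2000
DF(3y) is solved at step 3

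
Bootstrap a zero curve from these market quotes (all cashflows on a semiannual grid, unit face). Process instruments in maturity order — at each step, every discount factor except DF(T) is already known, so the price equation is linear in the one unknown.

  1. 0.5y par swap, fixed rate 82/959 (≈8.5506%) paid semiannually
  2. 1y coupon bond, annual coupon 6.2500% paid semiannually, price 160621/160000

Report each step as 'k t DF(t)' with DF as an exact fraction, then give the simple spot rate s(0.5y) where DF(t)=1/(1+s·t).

1 1/2 959/1000
2 1 2361/2500
s(0.5y) = (1/(959/1000) − 1)/(1/2) = 82/959 ≈ 8.5506%

step 1 [0.5y] swap r/2=41/959: DF=(1 − 41/959·(0))/(1+41/959) = 959/1000 ≈ 0.959000
step 2 [1y] bond c/2=1/32: DF=(160621/160000 − 1/32·(0.959000))/(1+1/32) = 2361/2500 ≈ 0.944400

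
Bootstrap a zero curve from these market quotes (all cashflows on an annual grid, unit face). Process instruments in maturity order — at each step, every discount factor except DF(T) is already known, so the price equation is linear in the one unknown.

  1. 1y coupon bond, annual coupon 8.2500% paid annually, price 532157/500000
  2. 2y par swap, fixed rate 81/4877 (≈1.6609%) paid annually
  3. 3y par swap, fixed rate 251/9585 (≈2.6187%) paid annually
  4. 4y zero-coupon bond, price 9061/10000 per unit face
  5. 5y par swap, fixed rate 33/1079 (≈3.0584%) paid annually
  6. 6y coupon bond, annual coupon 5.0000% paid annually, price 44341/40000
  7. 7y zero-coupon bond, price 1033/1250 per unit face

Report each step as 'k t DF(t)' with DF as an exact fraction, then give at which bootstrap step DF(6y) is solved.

1 1 1229/1250
2 2 2419/2500
3 3 9247/10000
4 4 9061/10000
5 5 8581/10000
6 6 2087/2500
7 7 1033/1250
DF(6y) is solved at step 6

step 1 [1y] bond c/1=33/400: DF=(532157/500000 − 33/400·(0))/(1+33/400) = 1229/1250 ≈ 0.983200
step 2 [2y] swap r/1=81/4877: DF=(1 − 81/4877·(0.983200))/(1+81/4877) = 2419/2500 ≈ 0.967600
step 3 [3y] swap r/1=251/9585: DF=(1 − 251/9585·(0.983200+0.967600))/(1+251/9585) = 9247/10000 ≈ 0.924700
step 4 [4y] zero: DF = P = 9061/10000 ≈ 0.906100
step 5 [5y] swap r/1=33/1079: DF=(1 − 33/1079·(0.983200+0.967600+0.924700+0.906100))/(1+33/1079) = 8581/10000 ≈ 0.858100
step 6 [6y] bond c/1=1/20: DF=(44341/40000 − 1/20·(0.983200+0.967600+0.924700+0.906100+0.858100))/(1+1/20) = 2087/2500 ≈ 0.834800
step 7 [7y] zero: DF = P = 1033/1250 ≈ 0.826400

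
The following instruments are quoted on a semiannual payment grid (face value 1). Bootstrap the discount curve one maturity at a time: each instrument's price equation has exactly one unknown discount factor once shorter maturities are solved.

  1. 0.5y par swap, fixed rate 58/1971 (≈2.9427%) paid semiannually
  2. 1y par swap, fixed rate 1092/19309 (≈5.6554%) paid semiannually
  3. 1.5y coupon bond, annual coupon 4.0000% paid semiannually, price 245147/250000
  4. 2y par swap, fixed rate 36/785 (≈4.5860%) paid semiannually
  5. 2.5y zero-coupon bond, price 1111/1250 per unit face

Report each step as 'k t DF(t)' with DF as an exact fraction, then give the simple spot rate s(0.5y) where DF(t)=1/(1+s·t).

1 1/2 1971/2000
2 1 4727/5000
3 3/2 1847/2000
4 2 571/625
5 5/2 1111/1250
s(0.5y) = (1/(1971/2000) − 1)/(1/2) = 58/1971 ≈ 2.9427%

step 1 [0.5y] swap r/2=29/1971: DF=(1 − 29/1971·(0))/(1+29/1971) = 1971/2000 ≈ 0.985500
step 2 [1y] swap r/2=546/19309: DF=(1 − 546/19309·(0.985500))/(1+546/19309) = 4727/5000 ≈ 0.945400
step 3 [1.5y] bond c/2=1/50: DF=(245147/250000 − 1/50·(0.985500+0.945400))/(1+1/50) = 1847/2000 ≈ 0.923500
step 4 [2y] swap r/2=18/785: DF=(1 − 18/785·(0.985500+0.945400+0.923500))/(1+18/785) = 571/625 ≈ 0.913600
step 5 [2.5y] zero: DF = P = 1111/1250 ≈ 0.888800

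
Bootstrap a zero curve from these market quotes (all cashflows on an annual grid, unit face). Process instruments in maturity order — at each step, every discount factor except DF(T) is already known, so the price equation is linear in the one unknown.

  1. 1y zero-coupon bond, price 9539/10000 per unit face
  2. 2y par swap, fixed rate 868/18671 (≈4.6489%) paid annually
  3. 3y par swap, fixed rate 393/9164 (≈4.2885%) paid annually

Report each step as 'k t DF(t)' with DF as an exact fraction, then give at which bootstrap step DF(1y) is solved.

step 1 [1y] zero: DF = P = 9539/10000 ≈ 0.953900
step 2 [2y] swap r/1=868/18671: DF=(1 − 868/18671·(0.953900))/(1+868/18671) = 2283/2500 ≈ 0.913200
step 3 [3y] swap r/1=393/9164: DF=(1 − 393/9164·(0.953900+0.913200))/(1+393/9164) = 8821/10000 ≈ 0.882100

1 1 9539/10000
2 2 2283/2500
3 3 8821/10000
DF(1y) is solved at step 1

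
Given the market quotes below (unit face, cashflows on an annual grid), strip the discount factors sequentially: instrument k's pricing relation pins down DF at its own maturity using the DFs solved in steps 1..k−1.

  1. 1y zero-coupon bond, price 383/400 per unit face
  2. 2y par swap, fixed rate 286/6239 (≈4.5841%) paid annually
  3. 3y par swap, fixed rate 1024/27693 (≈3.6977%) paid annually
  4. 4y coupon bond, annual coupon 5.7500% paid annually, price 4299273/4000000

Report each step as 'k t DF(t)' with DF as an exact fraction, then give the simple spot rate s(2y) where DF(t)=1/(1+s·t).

1 1 383/400
2 2 4571/5000
3 3 561/625
4 4 4329/5000
s(2y) = (1/(4571/5000) − 1)/(2) = 429/9142 ≈ 4.6926%

step 1 [1y] zero: DF = P = 383/400 ≈ 0.957500
step 2 [2y] swap r/1=286/6239: DF=(1 − 286/6239·(0.957500))/(1+286/6239) = 4571/5000 ≈ 0.914200
step 3 [3y] swap r/1=1024/27693: DF=(1 − 1024/27693·(0.957500+0.914200))/(1+1024/27693) = 561/625 ≈ 0.897600
step 4 [4y] bond c/1=23/400: DF=(4299273/4000000 − 23/400·(0.957500+0.914200+0.897600))/(1+23/400) = 4329/5000 ≈ 0.865800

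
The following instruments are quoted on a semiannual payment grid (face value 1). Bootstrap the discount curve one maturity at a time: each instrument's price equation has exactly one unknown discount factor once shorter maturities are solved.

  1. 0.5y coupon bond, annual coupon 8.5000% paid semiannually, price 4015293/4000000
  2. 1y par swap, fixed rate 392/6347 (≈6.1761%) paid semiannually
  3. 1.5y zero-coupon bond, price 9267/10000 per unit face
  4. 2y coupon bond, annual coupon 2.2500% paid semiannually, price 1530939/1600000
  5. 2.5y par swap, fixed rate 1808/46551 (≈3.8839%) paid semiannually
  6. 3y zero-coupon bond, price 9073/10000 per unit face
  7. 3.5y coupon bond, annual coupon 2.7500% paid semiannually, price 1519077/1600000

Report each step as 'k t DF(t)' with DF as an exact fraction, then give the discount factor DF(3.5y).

step 1 [0.5y] bond c/2=17/400: DF=(4015293/4000000 − 17/400·(0))/(1+17/400) = 9629/10000 ≈ 0.962900
step 2 [1y] swap r/2=196/6347: DF=(1 − 196/6347·(0.962900))/(1+196/6347) = 2353/2500 ≈ 0.941200
step 3 [1.5y] zero: DF = P = 9267/10000 ≈ 0.926700
step 4 [2y] bond c/2=9/800: DF=(1530939/1600000 − 9/800·(0.962900+0.941200+0.926700))/(1+9/800) = 9147/10000 ≈ 0.914700
step 5 [2.5y] swap r/2=904/46551: DF=(1 − 904/46551·(0.962900+0.941200+0.926700+0.914700))/(1+904/46551) = 1137/1250 ≈ 0.909600
step 6 [3y] zero: DF = P = 9073/10000 ≈ 0.907300
step 7 [3.5y] bond c/2=11/800: DF=(1519077/1600000 − 11/800·(0.962900+0.941200+0.926700+0.914700+0.909600+0.907300))/(1+11/800) = 8611/10000 ≈ 0.861100

1 1/2 9629/10000
2 1 2353/2500
3 3/2 9267/10000
4 2 9147/10000
5 5/2 1137/1250
6 3 9073/10000
7 7/2 8611/10000
DF(3.5y) = 8611/10000 ≈ 0.861100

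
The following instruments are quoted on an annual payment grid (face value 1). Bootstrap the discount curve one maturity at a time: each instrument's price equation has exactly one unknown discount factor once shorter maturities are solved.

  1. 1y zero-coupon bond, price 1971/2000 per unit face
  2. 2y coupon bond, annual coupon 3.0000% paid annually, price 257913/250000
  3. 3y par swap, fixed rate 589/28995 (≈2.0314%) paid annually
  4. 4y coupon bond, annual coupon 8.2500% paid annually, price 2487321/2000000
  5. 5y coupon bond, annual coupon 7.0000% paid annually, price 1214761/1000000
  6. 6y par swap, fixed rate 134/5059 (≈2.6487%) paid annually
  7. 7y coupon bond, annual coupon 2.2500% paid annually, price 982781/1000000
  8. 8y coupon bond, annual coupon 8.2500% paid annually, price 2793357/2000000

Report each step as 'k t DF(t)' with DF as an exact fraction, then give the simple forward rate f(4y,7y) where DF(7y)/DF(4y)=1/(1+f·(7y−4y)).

1 1 1971/2000
2 2 9729/10000
3 3 9411/10000
4 4 9279/10000
5 5 8849/10000
6 6 4263/5000
7 7 8387/10000
8 8 4011/5000
f(4y,7y) = ((9279/10000)/(8387/10000) − 1)/(3) = 892/25161 ≈ 3.5452%

step 1 [1y] zero: DF = P = 1971/2000 ≈ 0.985500
step 2 [2y] bond c/1=3/100: DF=(257913/250000 − 3/100·(0.985500))/(1+3/100) = 9729/10000 ≈ 0.972900
step 3 [3y] swap r/1=589/28995: DF=(1 − 589/28995·(0.985500+0.972900))/(1+589/28995) = 9411/10000 ≈ 0.941100
step 4 [4y] bond c/1=33/400: DF=(2487321/2000000 − 33/400·(0.985500+0.972900+0.941100))/(1+33/400) = 9279/10000 ≈ 0.927900
step 5 [5y] bond c/1=7/100: DF=(1214761/1000000 − 7/100·(0.985500+0.972900+0.941100+0.927900))/(1+7/100) = 8849/10000 ≈ 0.884900
step 6 [6y] swap r/1=134/5059: DF=(1 − 134/5059·(0.985500+0.972900+0.941100+0.927900+0.884900))/(1+134/5059) = 4263/5000 ≈ 0.852600
step 7 [7y] bond c/1=9/400: DF=(982781/1000000 − 9/400·(0.985500+0.972900+0.941100+0.927900+0.884900+0.852600))/(1+9/400) = 8387/10000 ≈ 0.838700
step 8 [8y] bond c/1=33/400: DF=(2793357/2000000 − 33/400·(0.985500+0.972900+0.941100+0.927900+0.884900+0.852600+0.838700))/(1+33/400) = 4011/5000 ≈ 0.802200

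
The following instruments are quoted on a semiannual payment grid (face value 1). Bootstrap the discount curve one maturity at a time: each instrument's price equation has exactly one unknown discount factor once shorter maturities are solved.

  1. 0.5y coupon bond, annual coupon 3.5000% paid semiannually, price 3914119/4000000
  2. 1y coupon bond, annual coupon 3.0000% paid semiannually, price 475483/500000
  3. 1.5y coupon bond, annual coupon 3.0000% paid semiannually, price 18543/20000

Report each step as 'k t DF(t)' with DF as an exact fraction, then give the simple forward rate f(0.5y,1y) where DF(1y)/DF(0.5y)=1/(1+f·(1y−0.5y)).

1 1/2 9617/10000
2 1 9227/10000
3 3/2 1107/1250
f(0.5y,1y) = ((9617/10000)/(9227/10000) − 1)/(1/2) = 780/9227 ≈ 8.4535%

step 1 [0.5y] bond c/2=7/400: DF=(3914119/4000000 − 7/400·(0))/(1+7/400) = 9617/10000 ≈ 0.961700
step 2 [1y] bond c/2=3/200: DF=(475483/500000 − 3/200·(0.961700))/(1+3/200) = 9227/10000 ≈ 0.922700
step 3 [1.5y] bond c/2=3/200: DF=(18543/20000 − 3/200·(0.961700+0.922700))/(1+3/200) = 1107/1250 ≈ 0.885600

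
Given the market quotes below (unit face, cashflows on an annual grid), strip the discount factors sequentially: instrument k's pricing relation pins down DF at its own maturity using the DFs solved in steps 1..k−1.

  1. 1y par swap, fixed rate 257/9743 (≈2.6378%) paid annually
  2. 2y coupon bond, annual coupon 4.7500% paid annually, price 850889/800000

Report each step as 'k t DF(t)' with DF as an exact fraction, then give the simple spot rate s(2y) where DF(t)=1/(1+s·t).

step 1 [1y] swap r/1=257/9743: DF=(1 − 257/9743·(0))/(1+257/9743) = 9743/10000 ≈ 0.974300
step 2 [2y] bond c/1=19/400: DF=(850889/800000 − 19/400·(0.974300))/(1+19/400) = 607/625 ≈ 0.971200

1 1 9743/10000
2 2 607/625
s(2y) = (1/(607/625) − 1)/(2) = 9/607 ≈ 1.4827%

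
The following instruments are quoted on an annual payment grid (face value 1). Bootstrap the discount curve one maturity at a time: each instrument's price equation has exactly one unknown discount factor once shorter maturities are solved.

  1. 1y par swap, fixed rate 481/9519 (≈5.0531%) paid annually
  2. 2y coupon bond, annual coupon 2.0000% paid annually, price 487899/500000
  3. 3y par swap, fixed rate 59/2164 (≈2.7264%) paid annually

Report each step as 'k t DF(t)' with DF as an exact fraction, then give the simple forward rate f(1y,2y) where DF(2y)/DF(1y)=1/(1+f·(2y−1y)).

step 1 [1y] swap r/1=481/9519: DF=(1 − 481/9519·(0))/(1+481/9519) = 9519/10000 ≈ 0.951900
step 2 [2y] bond c/1=1/50: DF=(487899/500000 − 1/50·(0.951900))/(1+1/50) = 469/500 ≈ 0.938000
step 3 [3y] swap r/1=59/2164: DF=(1 − 59/2164·(0.951900+0.938000))/(1+59/2164) = 9233/10000 ≈ 0.923300

1 1 9519/10000
2 2 469/500
3 3 9233/10000
f(1y,2y) = ((9519/10000)/(469/500) − 1)/(1) = 139/9380 ≈ 1.4819%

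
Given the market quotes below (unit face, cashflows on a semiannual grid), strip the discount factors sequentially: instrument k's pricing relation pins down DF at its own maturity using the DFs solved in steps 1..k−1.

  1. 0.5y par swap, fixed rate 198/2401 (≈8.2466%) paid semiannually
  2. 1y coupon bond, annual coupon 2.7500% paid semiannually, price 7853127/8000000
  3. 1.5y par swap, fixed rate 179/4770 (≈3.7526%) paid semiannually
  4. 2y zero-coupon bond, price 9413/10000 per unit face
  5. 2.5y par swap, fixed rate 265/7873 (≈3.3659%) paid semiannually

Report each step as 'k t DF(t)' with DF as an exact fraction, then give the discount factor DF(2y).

1 1/2 2401/2500
2 1 9553/10000
3 3/2 9463/10000
4 2 9413/10000
5 5/2 1841/2000
DF(2y) = 9413/10000 ≈ 0.941300

step 1 [0.5y] swap r/2=99/2401: DF=(1 − 99/2401·(0))/(1+99/2401) = 2401/2500 ≈ 0.960400
step 2 [1y] bond c/2=11/800: DF=(7853127/8000000 − 11/800·(0.960400))/(1+11/800) = 9553/10000 ≈ 0.955300
step 3 [1.5y] swap r/2=179/9540: DF=(1 − 179/9540·(0.960400+0.955300))/(1+179/9540) = 9463/10000 ≈ 0.946300
step 4 [2y] zero: DF = P = 9413/10000 ≈ 0.941300
step 5 [2.5y] swap r/2=265/15746: DF=(1 − 265/15746·(0.960400+0.955300+0.946300+0.941300))/(1+265/15746) = 1841/2000 ≈ 0.920500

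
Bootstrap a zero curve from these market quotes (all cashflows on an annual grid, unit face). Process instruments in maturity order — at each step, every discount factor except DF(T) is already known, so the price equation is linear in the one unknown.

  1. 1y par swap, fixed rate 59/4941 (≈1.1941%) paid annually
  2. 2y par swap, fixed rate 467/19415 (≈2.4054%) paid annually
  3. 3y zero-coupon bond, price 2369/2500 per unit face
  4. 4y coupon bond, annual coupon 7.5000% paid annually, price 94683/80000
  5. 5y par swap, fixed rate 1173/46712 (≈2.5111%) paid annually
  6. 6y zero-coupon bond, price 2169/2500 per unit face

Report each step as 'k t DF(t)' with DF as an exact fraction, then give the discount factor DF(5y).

step 1 [1y] swap r/1=59/4941: DF=(1 − 59/4941·(0))/(1+59/4941) = 4941/5000 ≈ 0.988200
step 2 [2y] swap r/1=467/19415: DF=(1 − 467/19415·(0.988200))/(1+467/19415) = 9533/10000 ≈ 0.953300
step 3 [3y] zero: DF = P = 2369/2500 ≈ 0.947600
step 4 [4y] bond c/1=3/40: DF=(94683/80000 − 3/40·(0.988200+0.953300+0.947600))/(1+3/40) = 4497/5000 ≈ 0.899400
step 5 [5y] swap r/1=1173/46712: DF=(1 − 1173/46712·(0.988200+0.953300+0.947600+0.899400))/(1+1173/46712) = 8827/10000 ≈ 0.882700
step 6 [6y] zero: DF = P = 2169/2500 ≈ 0.867600

1 1 4941/5000
2 2 9533/10000
3 3 2369/2500
4 4 4497/5000
5 5 8827/10000
6 6 2169/2500
DF(5y) = 8827/10000 ≈ 0.882700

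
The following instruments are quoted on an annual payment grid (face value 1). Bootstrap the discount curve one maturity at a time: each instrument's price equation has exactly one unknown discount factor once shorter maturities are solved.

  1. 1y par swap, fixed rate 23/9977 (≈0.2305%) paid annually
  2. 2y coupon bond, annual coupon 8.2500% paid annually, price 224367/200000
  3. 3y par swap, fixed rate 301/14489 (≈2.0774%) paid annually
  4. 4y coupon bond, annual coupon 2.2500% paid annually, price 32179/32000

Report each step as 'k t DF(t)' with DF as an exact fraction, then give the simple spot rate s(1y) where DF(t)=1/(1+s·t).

step 1 [1y] swap r/1=23/9977: DF=(1 − 23/9977·(0))/(1+23/9977) = 9977/10000 ≈ 0.997700
step 2 [2y] bond c/1=33/400: DF=(224367/200000 − 33/400·(0.997700))/(1+33/400) = 9603/10000 ≈ 0.960300
step 3 [3y] swap r/1=301/14489: DF=(1 − 301/14489·(0.997700+0.960300))/(1+301/14489) = 4699/5000 ≈ 0.939800
step 4 [4y] bond c/1=9/400: DF=(32179/32000 − 9/400·(0.997700+0.960300+0.939800))/(1+9/400) = 9197/10000 ≈ 0.919700

1 1 9977/10000
2 2 9603/10000
3 3 4699/5000
4 4 9197/10000
s(1y) = (1/(9977/10000) − 1)/(1) = 23/9977 ≈ 0.2305%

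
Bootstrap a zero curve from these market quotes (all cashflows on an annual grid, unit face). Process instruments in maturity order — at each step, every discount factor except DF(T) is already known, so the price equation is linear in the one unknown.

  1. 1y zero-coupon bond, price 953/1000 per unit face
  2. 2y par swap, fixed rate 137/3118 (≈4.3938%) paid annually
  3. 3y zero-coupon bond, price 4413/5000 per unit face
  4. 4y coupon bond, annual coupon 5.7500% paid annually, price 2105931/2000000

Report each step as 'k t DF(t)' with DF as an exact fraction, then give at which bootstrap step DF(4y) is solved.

step 1 [1y] zero: DF = P = 953/1000 ≈ 0.953000
step 2 [2y] swap r/1=137/3118: DF=(1 − 137/3118·(0.953000))/(1+137/3118) = 4589/5000 ≈ 0.917800
step 3 [3y] zero: DF = P = 4413/5000 ≈ 0.882600
step 4 [4y] bond c/1=23/400: DF=(2105931/2000000 − 23/400·(0.953000+0.917800+0.882600))/(1+23/400) = 423/500 ≈ 0.846000

1 1 953/1000
2 2 4589/5000
3 3 4413/5000
4 4 423/500
DF(4y) is solved at step 4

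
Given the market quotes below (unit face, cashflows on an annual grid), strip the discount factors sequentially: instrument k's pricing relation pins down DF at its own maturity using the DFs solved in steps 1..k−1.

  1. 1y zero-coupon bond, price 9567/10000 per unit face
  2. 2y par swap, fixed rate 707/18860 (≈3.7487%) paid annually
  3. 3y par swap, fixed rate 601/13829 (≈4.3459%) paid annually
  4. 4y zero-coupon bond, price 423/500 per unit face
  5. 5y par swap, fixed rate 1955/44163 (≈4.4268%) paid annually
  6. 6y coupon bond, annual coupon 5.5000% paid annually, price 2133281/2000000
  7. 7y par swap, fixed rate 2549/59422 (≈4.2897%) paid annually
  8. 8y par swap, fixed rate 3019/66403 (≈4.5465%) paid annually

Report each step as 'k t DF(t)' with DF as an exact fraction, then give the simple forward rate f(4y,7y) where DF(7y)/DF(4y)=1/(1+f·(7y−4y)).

1 1 9567/10000
2 2 9293/10000
3 3 4399/5000
4 4 423/500
5 5 1609/2000
6 6 488/625
7 7 7451/10000
8 8 6981/10000
f(4y,7y) = ((423/500)/(7451/10000) − 1)/(3) = 1009/22353 ≈ 4.5139%

step 1 [1y] zero: DF = P = 9567/10000 ≈ 0.956700
step 2 [2y] swap r/1=707/18860: DF=(1 − 707/18860·(0.956700))/(1+707/18860) = 9293/10000 ≈ 0.929300
step 3 [3y] swap r/1=601/13829: DF=(1 − 601/13829·(0.956700+0.929300))/(1+601/13829) = 4399/5000 ≈ 0.879800
step 4 [4y] zero: DF = P = 423/500 ≈ 0.846000
step 5 [5y] swap r/1=1955/44163: DF=(1 − 1955/44163·(0.956700+0.929300+0.879800+0.846000))/(1+1955/44163) = 1609/2000 ≈ 0.804500
step 6 [6y] bond c/1=11/200: DF=(2133281/2000000 − 11/200·(0.956700+0.929300+0.879800+0.846000+0.804500))/(1+11/200) = 488/625 ≈ 0.780800
step 7 [7y] swap r/1=2549/59422: DF=(1 − 2549/59422·(0.956700+0.929300+0.879800+0.846000+0.804500+0.780800))/(1+2549/59422) = 7451/10000 ≈ 0.745100
step 8 [8y] swap r/1=3019/66403: DF=(1 − 3019/66403·(0.956700+0.929300+0.879800+0.846000+0.804500+0.780800+0.745100))/(1+3019/66403) = 6981/10000 ≈ 0.698100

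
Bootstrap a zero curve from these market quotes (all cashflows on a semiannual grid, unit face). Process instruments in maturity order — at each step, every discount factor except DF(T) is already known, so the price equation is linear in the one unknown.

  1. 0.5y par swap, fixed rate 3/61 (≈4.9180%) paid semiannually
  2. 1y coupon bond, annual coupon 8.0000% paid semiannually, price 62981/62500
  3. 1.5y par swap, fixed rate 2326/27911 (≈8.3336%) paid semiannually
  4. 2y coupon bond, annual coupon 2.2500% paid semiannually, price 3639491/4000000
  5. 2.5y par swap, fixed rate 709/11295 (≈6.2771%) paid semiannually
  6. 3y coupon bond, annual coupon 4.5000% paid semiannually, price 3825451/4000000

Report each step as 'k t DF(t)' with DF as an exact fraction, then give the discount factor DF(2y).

step 1 [0.5y] swap r/2=3/122: DF=(1 − 3/122·(0))/(1+3/122) = 122/125 ≈ 0.976000
step 2 [1y] bond c/2=1/25: DF=(62981/62500 − 1/25·(0.976000))/(1+1/25) = 4657/5000 ≈ 0.931400
step 3 [1.5y] swap r/2=1163/27911: DF=(1 − 1163/27911·(0.976000+0.931400))/(1+1163/27911) = 8837/10000 ≈ 0.883700
step 4 [2y] bond c/2=9/800: DF=(3639491/4000000 − 9/800·(0.976000+0.931400+0.883700))/(1+9/800) = 8687/10000 ≈ 0.868700
step 5 [2.5y] swap r/2=709/22590: DF=(1 − 709/22590·(0.976000+0.931400+0.883700+0.868700))/(1+709/22590) = 4291/5000 ≈ 0.858200
step 6 [3y] bond c/2=9/400: DF=(3825451/4000000 − 9/400·(0.976000+0.931400+0.883700+0.868700+0.858200))/(1+9/400) = 8359/10000 ≈ 0.835900

1 1/2 122/125
2 1 4657/5000
3 3/2 8837/10000
4 2 8687/10000
5 5/2 4291/5000
6 3 8359/10000
DF(2y) = 8687/10000 ≈ 0.868700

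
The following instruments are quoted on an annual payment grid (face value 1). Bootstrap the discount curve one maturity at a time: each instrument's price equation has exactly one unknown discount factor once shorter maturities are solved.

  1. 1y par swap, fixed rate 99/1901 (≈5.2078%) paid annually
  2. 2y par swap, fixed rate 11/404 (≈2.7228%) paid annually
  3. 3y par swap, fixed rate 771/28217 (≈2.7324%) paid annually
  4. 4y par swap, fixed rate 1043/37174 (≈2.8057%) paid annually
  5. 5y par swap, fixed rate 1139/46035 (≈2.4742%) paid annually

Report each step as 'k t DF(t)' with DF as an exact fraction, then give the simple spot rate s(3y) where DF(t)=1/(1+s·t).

1 1 1901/2000
2 2 9483/10000
3 3 9229/10000
4 4 8957/10000
5 5 8861/10000
s(3y) = (1/(9229/10000) − 1)/(3) = 257/9229 ≈ 2.7847%

step 1 [1y] swap r/1=99/1901: DF=(1 − 99/1901·(0))/(1+99/1901) = 1901/2000 ≈ 0.950500
step 2 [2y] swap r/1=11/404: DF=(1 − 11/404·(0.950500))/(1+11/404) = 9483/10000 ≈ 0.948300
step 3 [3y] swap r/1=771/28217: DF=(1 − 771/28217·(0.950500+0.948300))/(1+771/28217) = 9229/10000 ≈ 0.922900
step 4 [4y] swap r/1=1043/37174: DF=(1 − 1043/37174·(0.950500+0.948300+0.922900))/(1+1043/37174) = 8957/10000 ≈ 0.895700
step 5 [5y] swap r/1=1139/46035: DF=(1 − 1139/46035·(0.950500+0.948300+0.922900+0.895700))/(1+1139/46035) = 8861/10000 ≈ 0.886100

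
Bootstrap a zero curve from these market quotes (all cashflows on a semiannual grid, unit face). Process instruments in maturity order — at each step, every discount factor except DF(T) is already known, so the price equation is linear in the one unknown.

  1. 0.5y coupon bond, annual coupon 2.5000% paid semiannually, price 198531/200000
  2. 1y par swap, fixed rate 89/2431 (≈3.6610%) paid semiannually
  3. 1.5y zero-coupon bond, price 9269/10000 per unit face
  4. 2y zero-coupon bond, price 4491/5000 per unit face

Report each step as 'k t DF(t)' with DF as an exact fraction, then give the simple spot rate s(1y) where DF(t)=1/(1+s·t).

step 1 [0.5y] bond c/2=1/80: DF=(198531/200000 − 1/80·(0))/(1+1/80) = 2451/2500 ≈ 0.980400
step 2 [1y] swap r/2=89/4862: DF=(1 − 89/4862·(0.980400))/(1+89/4862) = 2411/2500 ≈ 0.964400
step 3 [1.5y] zero: DF = P = 9269/10000 ≈ 0.926900
step 4 [2y] zero: DF = P = 4491/5000 ≈ 0.898200

1 1/2 2451/2500
2 1 2411/2500
3 3/2 9269/10000
4 2 4491/5000
s(1y) = (1/(2411/2500) − 1)/(1) = 89/2411 ≈ 3.6914%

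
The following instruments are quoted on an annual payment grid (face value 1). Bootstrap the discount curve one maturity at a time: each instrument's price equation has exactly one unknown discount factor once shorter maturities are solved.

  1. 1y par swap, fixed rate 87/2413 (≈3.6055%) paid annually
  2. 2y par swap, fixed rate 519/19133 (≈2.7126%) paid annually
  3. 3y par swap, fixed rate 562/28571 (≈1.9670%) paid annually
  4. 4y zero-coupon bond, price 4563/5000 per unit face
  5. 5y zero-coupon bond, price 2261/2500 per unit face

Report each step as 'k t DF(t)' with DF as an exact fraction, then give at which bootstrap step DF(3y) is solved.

step 1 [1y] swap r/1=87/2413: DF=(1 − 87/2413·(0))/(1+87/2413) = 2413/2500 ≈ 0.965200
step 2 [2y] swap r/1=519/19133: DF=(1 − 519/19133·(0.965200))/(1+519/19133) = 9481/10000 ≈ 0.948100
step 3 [3y] swap r/1=562/28571: DF=(1 − 562/28571·(0.965200+0.948100))/(1+562/28571) = 4719/5000 ≈ 0.943800
step 4 [4y] zero: DF = P = 4563/5000 ≈ 0.912600
step 5 [5y] zero: DF = P = 2261/2500 ≈ 0.904400

1 1 2413/2500
2 2 9481/10000
3 3 4719/5000
4 4 4563/5000
5 5 2261/2500
DF(3y) is solved at step 3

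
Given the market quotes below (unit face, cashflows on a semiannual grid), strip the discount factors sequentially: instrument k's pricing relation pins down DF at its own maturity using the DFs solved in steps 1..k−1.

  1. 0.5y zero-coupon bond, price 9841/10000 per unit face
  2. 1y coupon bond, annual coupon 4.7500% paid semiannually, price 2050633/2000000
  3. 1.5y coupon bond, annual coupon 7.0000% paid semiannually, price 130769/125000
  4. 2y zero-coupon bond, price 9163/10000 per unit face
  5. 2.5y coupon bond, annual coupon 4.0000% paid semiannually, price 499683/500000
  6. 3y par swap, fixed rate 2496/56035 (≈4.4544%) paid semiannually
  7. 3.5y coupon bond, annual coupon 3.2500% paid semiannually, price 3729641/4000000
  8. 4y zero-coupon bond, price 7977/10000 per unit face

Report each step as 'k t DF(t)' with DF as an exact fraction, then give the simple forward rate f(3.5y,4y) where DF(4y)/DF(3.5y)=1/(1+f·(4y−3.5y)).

1 1/2 9841/10000
2 1 9787/10000
3 3/2 2361/2500
4 2 9163/10000
5 5/2 1131/1250
6 3 547/625
7 7/2 8279/10000
8 4 7977/10000
f(3.5y,4y) = ((8279/10000)/(7977/10000) − 1)/(1/2) = 604/7977 ≈ 7.5718%

step 1 [0.5y] zero: DF = P = 9841/10000 ≈ 0.984100
step 2 [1y] bond c/2=19/800: DF=(2050633/2000000 − 19/800·(0.984100))/(1+19/800) = 9787/10000 ≈ 0.978700
step 3 [1.5y] bond c/2=7/200: DF=(130769/125000 − 7/200·(0.984100+0.978700))/(1+7/200) = 2361/2500 ≈ 0.944400
step 4 [2y] zero: DF = P = 9163/10000 ≈ 0.916300
step 5 [2.5y] bond c/2=1/50: DF=(499683/500000 − 1/50·(0.984100+0.978700+0.944400+0.916300))/(1+1/50) = 1131/1250 ≈ 0.904800
step 6 [3y] swap r/2=1248/56035: DF=(1 − 1248/56035·(0.984100+0.978700+0.944400+0.916300+0.904800))/(1+1248/56035) = 547/625 ≈ 0.875200
step 7 [3.5y] bond c/2=13/800: DF=(3729641/4000000 − 13/800·(0.984100+0.978700+0.944400+0.916300+0.904800+0.875200))/(1+13/800) = 8279/10000 ≈ 0.827900
step 8 [4y] zero: DF = P = 7977/10000 ≈ 0.797700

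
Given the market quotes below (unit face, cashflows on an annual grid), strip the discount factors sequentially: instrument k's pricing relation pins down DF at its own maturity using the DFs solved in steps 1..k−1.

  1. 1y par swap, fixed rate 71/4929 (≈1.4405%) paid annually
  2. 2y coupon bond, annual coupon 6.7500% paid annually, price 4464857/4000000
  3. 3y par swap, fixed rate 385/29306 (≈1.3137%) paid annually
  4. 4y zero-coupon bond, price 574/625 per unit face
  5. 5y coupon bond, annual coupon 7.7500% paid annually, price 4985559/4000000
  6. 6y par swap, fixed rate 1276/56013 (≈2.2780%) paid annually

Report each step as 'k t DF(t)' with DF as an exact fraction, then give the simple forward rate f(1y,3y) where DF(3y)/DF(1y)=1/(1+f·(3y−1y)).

1 1 4929/5000
2 2 9833/10000
3 3 1923/2000
4 4 574/625
5 5 8799/10000
6 6 2181/2500
f(1y,3y) = ((4929/5000)/(1923/2000) − 1)/(2) = 81/6410 ≈ 1.2637%

step 1 [1y] swap r/1=71/4929: DF=(1 − 71/4929·(0))/(1+71/4929) = 4929/5000 ≈ 0.985800
step 2 [2y] bond c/1=27/400: DF=(4464857/4000000 − 27/400·(0.985800))/(1+27/400) = 9833/10000 ≈ 0.983300
step 3 [3y] swap r/1=385/29306: DF=(1 − 385/29306·(0.985800+0.983300))/(1+385/29306) = 1923/2000 ≈ 0.961500
step 4 [4y] zero: DF = P = 574/625 ≈ 0.918400
step 5 [5y] bond c/1=31/400: DF=(4985559/4000000 − 31/400·(0.985800+0.983300+0.961500+0.918400))/(1+31/400) = 8799/10000 ≈ 0.879900
step 6 [6y] swap r/1=1276/56013: DF=(1 − 1276/56013·(0.985800+0.983300+0.961500+0.918400+0.879900))/(1+1276/56013) = 2181/2500 ≈ 0.872400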